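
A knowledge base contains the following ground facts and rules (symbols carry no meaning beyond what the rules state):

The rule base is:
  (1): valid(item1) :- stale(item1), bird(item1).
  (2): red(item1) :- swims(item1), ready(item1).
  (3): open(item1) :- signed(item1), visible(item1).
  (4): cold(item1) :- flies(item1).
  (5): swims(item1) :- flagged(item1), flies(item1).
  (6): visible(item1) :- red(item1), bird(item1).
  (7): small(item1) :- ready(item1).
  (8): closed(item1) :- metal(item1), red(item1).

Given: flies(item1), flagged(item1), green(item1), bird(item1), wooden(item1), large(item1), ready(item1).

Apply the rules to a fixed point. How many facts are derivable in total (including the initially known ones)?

[1] (4) [cold(item1) :- flies(item1).]; (5) [swims(item1) :- flagged(item1), flies(item1).]; (7) [small(item1) :- ready(item1).]. ⇒ new: cold(item1), swims(item1), small(item1).
[2] (2) [red(item1) :- swims(item1), ready(item1).]. ⇒ new: red(item1).
[3] (6) [visible(item1) :- red(item1), bird(item1).]. ⇒ new: visible(item1).
Closure: {bird(item1), cold(item1), flagged(item1), flies(item1), green(item1), large(item1), ready(item1), red(item1), small(item1), swims(item1), visible(item1), wooden(item1)} — 12 facts.

12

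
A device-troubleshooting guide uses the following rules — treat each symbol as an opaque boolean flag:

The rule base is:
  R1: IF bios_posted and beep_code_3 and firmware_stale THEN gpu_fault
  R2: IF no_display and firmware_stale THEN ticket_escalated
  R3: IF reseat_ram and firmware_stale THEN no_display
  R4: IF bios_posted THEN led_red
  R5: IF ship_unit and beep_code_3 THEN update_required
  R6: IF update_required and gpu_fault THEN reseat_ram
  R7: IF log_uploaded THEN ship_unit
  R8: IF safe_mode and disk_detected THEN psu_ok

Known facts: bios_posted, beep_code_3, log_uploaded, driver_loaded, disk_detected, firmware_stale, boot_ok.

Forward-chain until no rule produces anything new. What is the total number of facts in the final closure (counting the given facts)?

14

Round 1 — R1, R4, R7, derive gpu_fault, led_red, ship_unit.
Round 2 — R5, derive update_required.
Round 3 — R6, derive reseat_ram.
Round 4 — R3, derive no_display.
Round 5 — R2, derive ticket_escalated.
Closure: {beep_code_3, bios_posted, boot_ok, disk_detected, driver_loaded, firmware_stale, gpu_fault, led_red, log_uploaded, no_display, reseat_ram, ship_unit, ticket_escalated, update_required} — 14 facts.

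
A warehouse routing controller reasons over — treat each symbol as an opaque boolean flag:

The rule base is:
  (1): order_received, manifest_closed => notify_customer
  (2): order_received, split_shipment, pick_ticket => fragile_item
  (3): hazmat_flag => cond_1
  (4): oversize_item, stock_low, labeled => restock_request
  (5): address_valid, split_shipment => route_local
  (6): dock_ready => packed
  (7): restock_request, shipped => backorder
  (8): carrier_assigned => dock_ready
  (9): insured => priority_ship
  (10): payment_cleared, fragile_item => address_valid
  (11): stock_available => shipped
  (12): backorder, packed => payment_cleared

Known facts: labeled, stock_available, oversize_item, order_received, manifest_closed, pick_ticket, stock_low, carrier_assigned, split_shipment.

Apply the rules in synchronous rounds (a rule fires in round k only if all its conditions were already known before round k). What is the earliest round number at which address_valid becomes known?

4

Round 1 fires (1), (2), (4), (8), (11), giving notify_customer, fragile_item, restock_request, dock_ready, shipped.
Round 2 fires (6), (7), giving packed, backorder.
Round 3 fires (12), giving payment_cleared.
Round 4 fires (10), giving address_valid.
address_valid first appears in round 4.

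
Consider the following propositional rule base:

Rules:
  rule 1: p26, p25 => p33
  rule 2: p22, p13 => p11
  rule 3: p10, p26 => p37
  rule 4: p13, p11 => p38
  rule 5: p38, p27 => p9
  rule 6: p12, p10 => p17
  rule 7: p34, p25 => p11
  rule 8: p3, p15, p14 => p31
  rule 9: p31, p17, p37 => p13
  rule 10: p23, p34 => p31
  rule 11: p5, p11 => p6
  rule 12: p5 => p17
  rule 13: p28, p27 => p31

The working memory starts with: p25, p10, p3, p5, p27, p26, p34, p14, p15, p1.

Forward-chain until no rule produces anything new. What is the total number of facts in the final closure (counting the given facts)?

19

[1] rule 1 [p26, p25 => p33]; rule 3 [p10, p26 => p37]; rule 7 [p34, p25 => p11]; rule 8 [p3, p15, p14 => p31]; rule 12 [p5 => p17]. ⇒ new: p33, p37, p11, p31, p17.
[2] rule 9 [p31, p17, p37 => p13]; rule 11 [p5, p11 => p6]. ⇒ new: p13, p6.
[3] rule 4 [p13, p11 => p38]. ⇒ new: p38.
[4] rule 5 [p38, p27 => p9]. ⇒ new: p9.
Closure: {p1, p10, p11, p13, p14, p15, p17, p25, p26, p27, p3, p31, p33, p34, p37, p38, p5, p6, p9} — 19 facts.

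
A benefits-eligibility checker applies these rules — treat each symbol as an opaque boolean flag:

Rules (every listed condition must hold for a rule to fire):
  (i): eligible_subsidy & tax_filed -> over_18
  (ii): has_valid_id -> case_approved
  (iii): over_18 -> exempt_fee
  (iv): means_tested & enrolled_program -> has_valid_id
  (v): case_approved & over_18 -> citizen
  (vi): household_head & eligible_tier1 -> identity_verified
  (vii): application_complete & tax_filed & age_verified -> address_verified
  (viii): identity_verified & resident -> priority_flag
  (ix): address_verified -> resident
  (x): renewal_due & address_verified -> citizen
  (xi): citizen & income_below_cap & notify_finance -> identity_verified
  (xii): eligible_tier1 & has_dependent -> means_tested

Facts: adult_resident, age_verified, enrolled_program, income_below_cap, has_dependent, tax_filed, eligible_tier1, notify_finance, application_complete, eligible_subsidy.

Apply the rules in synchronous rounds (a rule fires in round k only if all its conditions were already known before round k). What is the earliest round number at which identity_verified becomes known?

5

Round 1: (i) [eligible_subsidy & tax_filed -> over_18]; (vii) [application_complete & tax_filed & age_verified -> address_verified]; (xii) [eligible_tier1 & has_dependent -> means_tested]. New: over_18, address_verified, means_tested.
Round 2: (iii) [over_18 -> exempt_fee]; (iv) [means_tested & enrolled_program -> has_valid_id]; (ix) [address_verified -> resident]. New: exempt_fee, has_valid_id, resident.
Round 3: (ii) [has_valid_id -> case_approved]. New: case_approved.
Round 4: (v) [case_approved & over_18 -> citizen]. New: citizen.
Round 5: (xi) [citizen & income_below_cap & notify_finance -> identity_verified]. New: identity_verified.
identity_verified first appears in round 5.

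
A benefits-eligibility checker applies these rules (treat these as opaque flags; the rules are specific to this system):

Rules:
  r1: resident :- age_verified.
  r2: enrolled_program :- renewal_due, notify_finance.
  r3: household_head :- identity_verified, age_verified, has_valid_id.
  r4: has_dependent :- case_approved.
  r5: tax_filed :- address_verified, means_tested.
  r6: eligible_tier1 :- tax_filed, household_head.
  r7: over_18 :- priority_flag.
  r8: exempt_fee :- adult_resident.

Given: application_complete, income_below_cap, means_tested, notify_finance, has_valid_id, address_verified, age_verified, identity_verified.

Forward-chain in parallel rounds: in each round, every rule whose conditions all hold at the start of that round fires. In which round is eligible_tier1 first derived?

2

Round 1: r1 [resident :- age_verified.]; r3 [household_head :- identity_verified, age_verified, has_valid_id.]; r5 [tax_filed :- address_verified, means_tested.]. New: resident, household_head, tax_filed.
Round 2: r6 [eligible_tier1 :- tax_filed, household_head.]. New: eligible_tier1.
eligible_tier1 first appears in round 2.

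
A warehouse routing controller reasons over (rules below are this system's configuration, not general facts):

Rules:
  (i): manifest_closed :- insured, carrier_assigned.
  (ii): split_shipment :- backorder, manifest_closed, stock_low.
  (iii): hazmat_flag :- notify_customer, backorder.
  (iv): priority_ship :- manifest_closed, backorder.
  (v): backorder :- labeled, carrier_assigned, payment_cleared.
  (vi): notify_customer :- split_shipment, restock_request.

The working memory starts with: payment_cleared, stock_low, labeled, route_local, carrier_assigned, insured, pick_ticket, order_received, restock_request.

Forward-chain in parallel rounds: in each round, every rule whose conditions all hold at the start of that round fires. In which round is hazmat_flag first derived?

4

Round 1: (i) [manifest_closed :- insured, carrier_assigned.]; (v) [backorder :- labeled, carrier_assigned, payment_cleared.]. New: manifest_closed, backorder.
Round 2: (ii) [split_shipment :- backorder, manifest_closed, stock_low.]; (iv) [priority_ship :- manifest_closed, backorder.]. New: split_shipment, priority_ship.
Round 3: (vi) [notify_customer :- split_shipment, restock_request.]. New: notify_customer.
Round 4: (iii) [hazmat_flag :- notify_customer, backorder.]. New: hazmat_flag.
hazmat_flag first appears in round 4.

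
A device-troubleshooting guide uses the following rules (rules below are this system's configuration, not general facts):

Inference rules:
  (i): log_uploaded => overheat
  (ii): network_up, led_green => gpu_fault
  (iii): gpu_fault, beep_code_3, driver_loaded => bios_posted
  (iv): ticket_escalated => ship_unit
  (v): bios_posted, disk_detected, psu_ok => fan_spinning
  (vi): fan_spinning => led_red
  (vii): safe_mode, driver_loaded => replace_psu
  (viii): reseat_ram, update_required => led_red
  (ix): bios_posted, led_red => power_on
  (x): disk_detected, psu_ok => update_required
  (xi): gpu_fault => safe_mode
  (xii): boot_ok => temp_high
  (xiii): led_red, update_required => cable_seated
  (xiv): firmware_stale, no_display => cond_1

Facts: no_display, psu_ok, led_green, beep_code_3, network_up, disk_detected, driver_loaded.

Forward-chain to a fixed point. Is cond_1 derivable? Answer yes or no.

Round 1 fires (ii), (x), giving gpu_fault, update_required.
Round 2 fires (iii), (xi), giving bios_posted, safe_mode.
Round 3 fires (v), (vii), giving fan_spinning, replace_psu.
Round 4 fires (vi), giving led_red.
Round 5 fires (ix), (xiii), giving power_on, cable_seated.
Fixed point reached. cond_1 is concluded only by (xiv); (xiv) needs firmware_stale (never derived).

no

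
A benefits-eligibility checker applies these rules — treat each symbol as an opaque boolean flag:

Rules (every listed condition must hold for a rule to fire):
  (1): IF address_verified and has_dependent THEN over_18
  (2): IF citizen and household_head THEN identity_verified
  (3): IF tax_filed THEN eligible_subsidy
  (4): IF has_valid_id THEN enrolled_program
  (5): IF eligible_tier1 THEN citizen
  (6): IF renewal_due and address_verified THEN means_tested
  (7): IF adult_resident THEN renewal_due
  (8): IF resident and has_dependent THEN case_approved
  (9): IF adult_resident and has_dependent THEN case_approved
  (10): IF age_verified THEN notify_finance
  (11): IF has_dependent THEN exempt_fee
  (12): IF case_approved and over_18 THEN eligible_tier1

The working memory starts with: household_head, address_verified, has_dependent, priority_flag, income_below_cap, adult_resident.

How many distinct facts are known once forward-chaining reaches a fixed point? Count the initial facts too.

14

[1] (1) [IF address_verified and has_dependent THEN over_18]; (7) [IF adult_resident THEN renewal_due]; (9) [IF adult_resident and has_dependent THEN case_approved]; (11) [IF has_dependent THEN exempt_fee]. ⇒ new: over_18, renewal_due, case_approved, exempt_fee.
[2] (6) [IF renewal_due and address_verified THEN means_tested]; (12) [IF case_approved and over_18 THEN eligible_tier1]. ⇒ new: means_tested, eligible_tier1.
[3] (5) [IF eligible_tier1 THEN citizen]. ⇒ new: citizen.
[4] (2) [IF citizen and household_head THEN identity_verified]. ⇒ new: identity_verified.
Closure: {address_verified, adult_resident, case_approved, citizen, eligible_tier1, exempt_fee, has_dependent, household_head, identity_verified, income_below_cap, means_tested, over_18, priority_flag, renewal_due} — 14 facts.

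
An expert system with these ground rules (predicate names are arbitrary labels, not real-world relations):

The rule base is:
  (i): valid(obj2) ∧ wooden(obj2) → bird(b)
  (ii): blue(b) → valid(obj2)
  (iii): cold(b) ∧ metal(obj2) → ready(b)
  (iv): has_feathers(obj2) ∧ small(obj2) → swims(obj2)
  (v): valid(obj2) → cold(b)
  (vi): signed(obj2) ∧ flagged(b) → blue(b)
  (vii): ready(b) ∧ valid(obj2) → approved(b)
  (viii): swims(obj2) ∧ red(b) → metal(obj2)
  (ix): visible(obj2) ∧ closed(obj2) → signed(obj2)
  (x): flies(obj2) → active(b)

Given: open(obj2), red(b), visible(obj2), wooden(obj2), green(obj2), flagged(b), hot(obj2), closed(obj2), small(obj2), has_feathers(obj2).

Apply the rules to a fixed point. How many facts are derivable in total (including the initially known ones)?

Round 1 — (iv), (ix), derive swims(obj2), signed(obj2).
Round 2 — (vi), (viii), derive blue(b), metal(obj2).
Round 3 — (ii), derive valid(obj2).
Round 4 — (i), (v), derive bird(b), cold(b).
Round 5 — (iii), derive ready(b).
Round 6 — (vii), derive approved(b).
Closure: {approved(b), bird(b), blue(b), closed(obj2), cold(b), flagged(b), green(obj2), has_feathers(obj2), hot(obj2), metal(obj2), open(obj2), ready(b), red(b), signed(obj2), small(obj2), swims(obj2), valid(obj2), visible(obj2), wooden(obj2)} — 19 facts.

19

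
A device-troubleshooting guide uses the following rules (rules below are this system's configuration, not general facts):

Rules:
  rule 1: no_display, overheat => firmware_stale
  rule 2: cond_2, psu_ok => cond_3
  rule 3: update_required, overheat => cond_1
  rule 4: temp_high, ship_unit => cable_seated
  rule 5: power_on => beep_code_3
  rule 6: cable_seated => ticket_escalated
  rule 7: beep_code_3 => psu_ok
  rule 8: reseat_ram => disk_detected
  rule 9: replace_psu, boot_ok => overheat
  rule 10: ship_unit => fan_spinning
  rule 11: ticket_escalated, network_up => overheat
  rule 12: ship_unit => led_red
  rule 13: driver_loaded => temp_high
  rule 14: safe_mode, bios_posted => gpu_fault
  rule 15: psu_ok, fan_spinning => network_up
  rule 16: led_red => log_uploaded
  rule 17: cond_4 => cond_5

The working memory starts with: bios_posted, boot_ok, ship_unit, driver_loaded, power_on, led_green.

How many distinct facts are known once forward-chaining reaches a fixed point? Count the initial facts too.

Round 1 — rule 5, rule 10, rule 12, rule 13, derive beep_code_3, fan_spinning, led_red, temp_high.
Round 2 — rule 4, rule 7, rule 16, derive cable_seated, psu_ok, log_uploaded.
Round 3 — rule 6, rule 15, derive ticket_escalated, network_up.
Round 4 — rule 11, derive overheat.
Closure: {beep_code_3, bios_posted, boot_ok, cable_seated, driver_loaded, fan_spinning, led_green, led_red, log_uploaded, network_up, overheat, power_on, psu_ok, ship_unit, temp_high, ticket_escalated} — 16 facts.

16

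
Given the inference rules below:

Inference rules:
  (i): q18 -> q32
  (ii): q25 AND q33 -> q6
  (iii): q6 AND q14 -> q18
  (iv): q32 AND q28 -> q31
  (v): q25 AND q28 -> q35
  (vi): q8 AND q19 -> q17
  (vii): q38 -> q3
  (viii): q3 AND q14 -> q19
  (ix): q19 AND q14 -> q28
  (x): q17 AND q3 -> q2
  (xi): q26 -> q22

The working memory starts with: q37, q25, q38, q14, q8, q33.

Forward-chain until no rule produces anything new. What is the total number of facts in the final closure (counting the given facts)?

16

[1] (ii) [q25 AND q33 -> q6]; (vii) [q38 -> q3]. ⇒ new: q6, q3.
[2] (iii) [q6 AND q14 -> q18]; (viii) [q3 AND q14 -> q19]. ⇒ new: q18, q19.
[3] (i) [q18 -> q32]; (vi) [q8 AND q19 -> q17]; (ix) [q19 AND q14 -> q28]. ⇒ new: q32, q17, q28.
[4] (iv) [q32 AND q28 -> q31]; (v) [q25 AND q28 -> q35]; (x) [q17 AND q3 -> q2]. ⇒ new: q31, q35, q2.
Closure: {q14, q17, q18, q19, q2, q25, q28, q3, q31, q32, q33, q35, q37, q38, q6, q8} — 16 facts.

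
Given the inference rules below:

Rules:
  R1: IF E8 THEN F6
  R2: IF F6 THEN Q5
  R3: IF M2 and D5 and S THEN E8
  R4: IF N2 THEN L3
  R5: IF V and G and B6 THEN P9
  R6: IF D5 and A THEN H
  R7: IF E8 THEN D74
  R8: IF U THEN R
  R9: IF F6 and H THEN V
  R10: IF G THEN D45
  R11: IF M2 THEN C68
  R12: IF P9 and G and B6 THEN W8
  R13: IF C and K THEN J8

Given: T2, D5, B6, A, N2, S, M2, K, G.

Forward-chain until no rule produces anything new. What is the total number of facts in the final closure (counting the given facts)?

Round 1: R3 [IF M2 and D5 and S THEN E8]; R4 [IF N2 THEN L3]; R6 [IF D5 and A THEN H]; R10 [IF G THEN D45]; R11 [IF M2 THEN C68]. New: E8, L3, H, D45, C68.
Round 2: R1 [IF E8 THEN F6]; R7 [IF E8 THEN D74]. New: F6, D74.
Round 3: R2 [IF F6 THEN Q5]; R9 [IF F6 and H THEN V]. New: Q5, V.
Round 4: R5 [IF V and G and B6 THEN P9]. New: P9.
Round 5: R12 [IF P9 and G and B6 THEN W8]. New: W8.
Closure: {A, B6, C68, D45, D5, D74, E8, F6, G, H, K, L3, M2, N2, P9, Q5, S, T2, V, W8} — 20 facts.

20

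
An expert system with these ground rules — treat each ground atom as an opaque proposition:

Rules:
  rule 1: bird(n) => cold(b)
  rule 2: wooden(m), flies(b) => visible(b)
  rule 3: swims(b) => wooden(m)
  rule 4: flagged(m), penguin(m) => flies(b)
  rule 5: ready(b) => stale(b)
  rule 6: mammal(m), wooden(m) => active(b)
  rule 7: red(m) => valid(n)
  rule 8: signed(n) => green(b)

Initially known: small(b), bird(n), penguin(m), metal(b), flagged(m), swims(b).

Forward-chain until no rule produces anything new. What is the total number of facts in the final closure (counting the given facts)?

10

Round 1: rule 1 [bird(n) => cold(b)]; rule 3 [swims(b) => wooden(m)]; rule 4 [flagged(m), penguin(m) => flies(b)]. Adds cold(b), wooden(m), flies(b).
Round 2: rule 2 [wooden(m), flies(b) => visible(b)]. Adds visible(b).
Closure: {bird(n), cold(b), flagged(m), flies(b), metal(b), penguin(m), small(b), swims(b), visible(b), wooden(m)} — 10 facts.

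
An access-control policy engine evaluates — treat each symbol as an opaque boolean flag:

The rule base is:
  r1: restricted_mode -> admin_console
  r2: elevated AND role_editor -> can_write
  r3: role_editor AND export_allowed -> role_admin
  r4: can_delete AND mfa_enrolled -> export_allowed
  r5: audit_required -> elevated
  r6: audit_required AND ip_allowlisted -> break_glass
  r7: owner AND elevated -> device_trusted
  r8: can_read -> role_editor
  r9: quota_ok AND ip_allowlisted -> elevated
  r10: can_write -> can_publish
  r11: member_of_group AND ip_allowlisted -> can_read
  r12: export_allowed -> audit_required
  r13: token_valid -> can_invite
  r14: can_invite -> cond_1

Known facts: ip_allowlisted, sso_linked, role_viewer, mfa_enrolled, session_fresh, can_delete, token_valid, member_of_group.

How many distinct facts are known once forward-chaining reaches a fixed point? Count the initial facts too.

19

Round 1: r4 [can_delete AND mfa_enrolled -> export_allowed]; r11 [member_of_group AND ip_allowlisted -> can_read]; r13 [token_valid -> can_invite]. New: export_allowed, can_read, can_invite.
Round 2: r8 [can_read -> role_editor]; r12 [export_allowed -> audit_required]; r14 [can_invite -> cond_1]. New: role_editor, audit_required, cond_1.
Round 3: r3 [role_editor AND export_allowed -> role_admin]; r5 [audit_required -> elevated]; r6 [audit_required AND ip_allowlisted -> break_glass]. New: role_admin, elevated, break_glass.
Round 4: r2 [elevated AND role_editor -> can_write]. New: can_write.
Round 5: r10 [can_write -> can_publish]. New: can_publish.
Closure: {audit_required, break_glass, can_delete, can_invite, can_publish, can_read, can_write, cond_1, elevated, export_allowed, ip_allowlisted, member_of_group, mfa_enrolled, role_admin, role_editor, role_viewer, session_fresh, sso_linked, token_valid} — 19 facts.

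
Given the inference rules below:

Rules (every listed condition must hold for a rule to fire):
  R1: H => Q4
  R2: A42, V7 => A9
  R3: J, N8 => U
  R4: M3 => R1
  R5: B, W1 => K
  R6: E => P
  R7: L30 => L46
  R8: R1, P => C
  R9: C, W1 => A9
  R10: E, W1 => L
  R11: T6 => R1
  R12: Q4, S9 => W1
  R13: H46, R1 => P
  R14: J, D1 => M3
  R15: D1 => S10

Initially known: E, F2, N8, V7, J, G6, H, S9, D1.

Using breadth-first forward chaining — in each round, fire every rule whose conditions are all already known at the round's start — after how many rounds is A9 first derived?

Round 1: R1 [H => Q4]; R3 [J, N8 => U]; R6 [E => P]; R14 [J, D1 => M3]; R15 [D1 => S10]. Adds Q4, U, P, M3, S10.
Round 2: R4 [M3 => R1]; R12 [Q4, S9 => W1]. Adds R1, W1.
Round 3: R8 [R1, P => C]; R10 [E, W1 => L]. Adds C, L.
Round 4: R9 [C, W1 => A9]. Adds A9.
A9 first appears in round 4.

4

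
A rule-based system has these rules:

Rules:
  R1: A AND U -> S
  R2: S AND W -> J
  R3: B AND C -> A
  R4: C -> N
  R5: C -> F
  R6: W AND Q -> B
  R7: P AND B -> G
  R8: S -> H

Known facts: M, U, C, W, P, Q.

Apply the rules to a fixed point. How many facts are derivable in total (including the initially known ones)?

14

Round 1 fires R4, R5, R6, giving N, F, B.
Round 2 fires R3, R7, giving A, G.
Round 3 fires R1, giving S.
Round 4 fires R2, R8, giving J, H.
Closure: {A, B, C, F, G, H, J, M, N, P, Q, S, U, W} — 14 facts.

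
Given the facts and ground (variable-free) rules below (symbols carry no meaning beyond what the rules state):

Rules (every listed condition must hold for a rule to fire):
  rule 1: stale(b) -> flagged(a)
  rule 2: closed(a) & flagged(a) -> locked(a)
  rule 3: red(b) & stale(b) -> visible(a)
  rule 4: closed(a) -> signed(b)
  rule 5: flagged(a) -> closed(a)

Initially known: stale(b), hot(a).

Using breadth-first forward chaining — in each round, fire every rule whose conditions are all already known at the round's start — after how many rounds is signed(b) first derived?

3

[1] rule 1 [stale(b) -> flagged(a)]. ⇒ new: flagged(a).
[2] rule 5 [flagged(a) -> closed(a)]. ⇒ new: closed(a).
[3] rule 2 [closed(a) & flagged(a) -> locked(a)]; rule 4 [closed(a) -> signed(b)]. ⇒ new: locked(a), signed(b).
signed(b) first appears in round 3.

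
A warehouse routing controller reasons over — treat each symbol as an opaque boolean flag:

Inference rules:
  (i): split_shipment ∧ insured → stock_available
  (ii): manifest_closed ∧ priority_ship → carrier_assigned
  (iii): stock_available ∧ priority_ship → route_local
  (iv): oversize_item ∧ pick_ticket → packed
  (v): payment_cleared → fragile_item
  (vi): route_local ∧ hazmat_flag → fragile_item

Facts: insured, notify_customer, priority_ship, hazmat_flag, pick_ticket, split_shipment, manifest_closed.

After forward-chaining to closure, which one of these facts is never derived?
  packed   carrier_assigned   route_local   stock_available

packed

Round 1 — (i), (ii), derive stock_available, carrier_assigned.
Round 2 — (iii), derive route_local.
Round 3 — (vi), derive fragile_item.
Derived: stock_available (round 1), route_local (round 2), carrier_assigned (round 1). packed never appears in any round.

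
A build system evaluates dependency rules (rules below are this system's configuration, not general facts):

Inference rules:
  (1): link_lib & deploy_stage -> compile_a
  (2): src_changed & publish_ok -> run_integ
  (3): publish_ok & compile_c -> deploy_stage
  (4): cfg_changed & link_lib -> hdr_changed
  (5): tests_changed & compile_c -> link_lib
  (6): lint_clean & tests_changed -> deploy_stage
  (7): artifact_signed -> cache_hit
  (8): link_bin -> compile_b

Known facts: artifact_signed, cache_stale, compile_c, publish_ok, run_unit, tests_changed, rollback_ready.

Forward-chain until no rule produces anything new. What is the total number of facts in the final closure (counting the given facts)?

Round 1 — (3), (5), (7), derive deploy_stage, link_lib, cache_hit.
Round 2 — (1), derive compile_a.
Closure: {artifact_signed, cache_hit, cache_stale, compile_a, compile_c, deploy_stage, link_lib, publish_ok, rollback_ready, run_unit, tests_changed} — 11 facts.

11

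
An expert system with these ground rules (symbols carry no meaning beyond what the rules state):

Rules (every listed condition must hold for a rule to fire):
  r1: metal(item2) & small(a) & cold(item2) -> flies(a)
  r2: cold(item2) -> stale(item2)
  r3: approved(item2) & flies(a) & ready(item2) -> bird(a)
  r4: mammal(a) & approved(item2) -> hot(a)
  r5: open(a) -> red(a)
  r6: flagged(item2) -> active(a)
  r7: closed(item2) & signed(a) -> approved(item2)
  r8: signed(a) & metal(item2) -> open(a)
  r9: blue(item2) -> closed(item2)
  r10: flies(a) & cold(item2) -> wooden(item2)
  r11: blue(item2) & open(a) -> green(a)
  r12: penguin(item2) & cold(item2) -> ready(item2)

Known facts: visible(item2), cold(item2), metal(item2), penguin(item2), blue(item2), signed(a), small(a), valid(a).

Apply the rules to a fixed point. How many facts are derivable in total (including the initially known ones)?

Round 1 fires r1, r2, r8, r9, r12, giving flies(a), stale(item2), open(a), closed(item2), ready(item2).
Round 2 fires r5, r7, r10, r11, giving red(a), approved(item2), wooden(item2), green(a).
Round 3 fires r3, giving bird(a).
Closure: {approved(item2), bird(a), blue(item2), closed(item2), cold(item2), flies(a), green(a), metal(item2), open(a), penguin(item2), ready(item2), red(a), signed(a), small(a), stale(item2), valid(a), visible(item2), wooden(item2)} — 18 facts.

18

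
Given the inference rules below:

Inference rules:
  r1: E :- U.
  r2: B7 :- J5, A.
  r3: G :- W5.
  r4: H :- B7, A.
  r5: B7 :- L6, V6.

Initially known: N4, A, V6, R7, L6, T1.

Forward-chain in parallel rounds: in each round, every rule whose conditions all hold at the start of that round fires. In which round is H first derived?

Round 1: r5 [B7 :- L6, V6.]. New: B7.
Round 2: r4 [H :- B7, A.]. New: H.
H first appears in round 2.

2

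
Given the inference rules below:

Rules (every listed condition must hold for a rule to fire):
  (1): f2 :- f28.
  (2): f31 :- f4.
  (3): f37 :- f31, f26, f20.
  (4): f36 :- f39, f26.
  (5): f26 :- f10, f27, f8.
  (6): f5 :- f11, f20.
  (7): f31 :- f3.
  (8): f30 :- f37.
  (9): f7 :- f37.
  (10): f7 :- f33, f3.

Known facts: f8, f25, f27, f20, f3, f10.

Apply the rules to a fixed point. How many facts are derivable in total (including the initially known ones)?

11

Round 1: (5) [f26 :- f10, f27, f8.]; (7) [f31 :- f3.]. Adds f26, f31.
Round 2: (3) [f37 :- f31, f26, f20.]. Adds f37.
Round 3: (8) [f30 :- f37.]; (9) [f7 :- f37.]. Adds f30, f7.
Closure: {f10, f20, f25, f26, f27, f3, f30, f31, f37, f7, f8} — 11 facts.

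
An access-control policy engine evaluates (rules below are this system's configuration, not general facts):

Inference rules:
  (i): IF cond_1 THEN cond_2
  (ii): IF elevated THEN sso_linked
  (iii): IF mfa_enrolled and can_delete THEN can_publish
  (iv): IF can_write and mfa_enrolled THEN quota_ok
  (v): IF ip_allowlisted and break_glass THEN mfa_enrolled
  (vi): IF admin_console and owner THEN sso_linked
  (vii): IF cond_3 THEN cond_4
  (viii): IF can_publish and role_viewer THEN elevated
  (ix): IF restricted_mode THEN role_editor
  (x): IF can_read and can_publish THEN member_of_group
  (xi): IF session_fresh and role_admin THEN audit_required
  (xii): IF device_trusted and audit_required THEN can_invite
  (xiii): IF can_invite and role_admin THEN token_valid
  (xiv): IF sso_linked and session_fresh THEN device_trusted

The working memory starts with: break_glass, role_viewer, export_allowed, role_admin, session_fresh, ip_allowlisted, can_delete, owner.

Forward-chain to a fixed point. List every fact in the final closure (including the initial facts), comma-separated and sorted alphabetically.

Round 1 — (v), (xi), derive mfa_enrolled, audit_required.
Round 2 — (iii), derive can_publish.
Round 3 — (viii), derive elevated.
Round 4 — (ii), derive sso_linked.
Round 5 — (xiv), derive device_trusted.
Round 6 — (xii), derive can_invite.
Round 7 — (xiii), derive token_valid.

audit_required, break_glass, can_delete, can_invite, can_publish, device_trusted, elevated, export_allowed, ip_allowlisted, mfa_enrolled, owner, role_admin, role_viewer, session_fresh, sso_linked, token_valid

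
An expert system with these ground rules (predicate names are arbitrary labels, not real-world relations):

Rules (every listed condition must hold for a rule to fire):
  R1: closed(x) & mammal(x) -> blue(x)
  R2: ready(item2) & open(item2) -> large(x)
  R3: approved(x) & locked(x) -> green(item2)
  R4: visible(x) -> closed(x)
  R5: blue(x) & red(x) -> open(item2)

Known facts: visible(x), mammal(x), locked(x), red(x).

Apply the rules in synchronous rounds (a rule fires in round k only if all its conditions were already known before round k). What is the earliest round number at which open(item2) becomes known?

Round 1: R4 [visible(x) -> closed(x)]. Adds closed(x).
Round 2: R1 [closed(x) & mammal(x) -> blue(x)]. Adds blue(x).
Round 3: R5 [blue(x) & red(x) -> open(item2)]. Adds open(item2).
open(item2) first appears in round 3.

3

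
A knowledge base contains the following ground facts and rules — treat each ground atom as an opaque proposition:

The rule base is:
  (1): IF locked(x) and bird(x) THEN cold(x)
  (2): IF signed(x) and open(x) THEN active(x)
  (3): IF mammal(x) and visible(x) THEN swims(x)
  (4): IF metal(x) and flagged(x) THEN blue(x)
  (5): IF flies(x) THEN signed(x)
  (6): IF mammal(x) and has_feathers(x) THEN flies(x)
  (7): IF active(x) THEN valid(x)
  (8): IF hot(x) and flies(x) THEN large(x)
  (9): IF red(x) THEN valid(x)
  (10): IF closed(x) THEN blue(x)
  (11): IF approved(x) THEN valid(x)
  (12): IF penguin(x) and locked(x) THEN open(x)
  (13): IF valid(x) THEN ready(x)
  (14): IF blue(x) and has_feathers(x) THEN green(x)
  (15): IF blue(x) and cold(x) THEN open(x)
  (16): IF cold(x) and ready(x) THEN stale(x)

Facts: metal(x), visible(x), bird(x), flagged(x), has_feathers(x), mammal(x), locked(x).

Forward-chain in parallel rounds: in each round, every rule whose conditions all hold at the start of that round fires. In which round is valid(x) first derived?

Round 1 — (1), (3), (4), (6), derive cold(x), swims(x), blue(x), flies(x).
Round 2 — (5), (14), (15), derive signed(x), green(x), open(x).
Round 3 — (2), derive active(x).
Round 4 — (7), derive valid(x).
valid(x) first appears in round 4.

4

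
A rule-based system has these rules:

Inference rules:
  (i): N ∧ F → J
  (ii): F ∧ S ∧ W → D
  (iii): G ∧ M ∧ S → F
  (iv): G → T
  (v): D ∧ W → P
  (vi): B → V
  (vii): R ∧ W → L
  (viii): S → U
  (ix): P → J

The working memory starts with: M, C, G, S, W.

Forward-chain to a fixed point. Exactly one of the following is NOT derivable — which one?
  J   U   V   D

Round 1: (iii) [G ∧ M ∧ S → F]; (iv) [G → T]; (viii) [S → U]. Adds F, T, U.
Round 2: (ii) [F ∧ S ∧ W → D]. Adds D.
Round 3: (v) [D ∧ W → P]. Adds P.
Round 4: (ix) [P → J]. Adds J.
Derived: J (round 4), U (round 1), D (round 2). V never appears in any round.

V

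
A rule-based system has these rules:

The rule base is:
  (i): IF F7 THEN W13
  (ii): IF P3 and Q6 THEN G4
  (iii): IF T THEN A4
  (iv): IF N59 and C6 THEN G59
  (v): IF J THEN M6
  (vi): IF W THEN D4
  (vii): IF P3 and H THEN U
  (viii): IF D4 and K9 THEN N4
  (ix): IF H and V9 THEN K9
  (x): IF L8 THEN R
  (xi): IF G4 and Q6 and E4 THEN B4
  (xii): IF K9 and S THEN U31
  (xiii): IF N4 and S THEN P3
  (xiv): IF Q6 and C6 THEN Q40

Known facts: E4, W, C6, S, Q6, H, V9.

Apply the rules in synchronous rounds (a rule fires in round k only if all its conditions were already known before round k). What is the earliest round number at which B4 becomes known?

5

Round 1: (vi) [IF W THEN D4]; (ix) [IF H and V9 THEN K9]; (xiv) [IF Q6 and C6 THEN Q40]. Adds D4, K9, Q40.
Round 2: (viii) [IF D4 and K9 THEN N4]; (xii) [IF K9 and S THEN U31]. Adds N4, U31.
Round 3: (xiii) [IF N4 and S THEN P3]. Adds P3.
Round 4: (ii) [IF P3 and Q6 THEN G4]; (vii) [IF P3 and H THEN U]. Adds G4, U.
Round 5: (xi) [IF G4 and Q6 and E4 THEN B4]. Adds B4.
B4 first appears in round 5.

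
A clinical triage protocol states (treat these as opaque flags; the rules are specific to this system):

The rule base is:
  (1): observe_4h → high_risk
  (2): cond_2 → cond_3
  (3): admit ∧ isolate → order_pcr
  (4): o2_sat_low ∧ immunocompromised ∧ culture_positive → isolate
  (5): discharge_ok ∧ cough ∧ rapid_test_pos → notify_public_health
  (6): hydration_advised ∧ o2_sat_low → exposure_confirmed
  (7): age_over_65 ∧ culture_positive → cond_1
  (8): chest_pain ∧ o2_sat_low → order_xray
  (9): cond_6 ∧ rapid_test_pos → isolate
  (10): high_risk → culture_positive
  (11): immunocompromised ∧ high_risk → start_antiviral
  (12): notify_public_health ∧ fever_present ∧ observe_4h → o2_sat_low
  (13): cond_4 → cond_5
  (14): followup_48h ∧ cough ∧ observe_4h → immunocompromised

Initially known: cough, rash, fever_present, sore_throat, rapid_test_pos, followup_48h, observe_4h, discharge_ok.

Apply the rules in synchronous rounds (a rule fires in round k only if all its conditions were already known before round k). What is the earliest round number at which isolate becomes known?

3

Round 1 fires (1), (5), (14), giving high_risk, notify_public_health, immunocompromised.
Round 2 fires (10), (11), (12), giving culture_positive, start_antiviral, o2_sat_low.
Round 3 fires (4), giving isolate.
isolate first appears in round 3.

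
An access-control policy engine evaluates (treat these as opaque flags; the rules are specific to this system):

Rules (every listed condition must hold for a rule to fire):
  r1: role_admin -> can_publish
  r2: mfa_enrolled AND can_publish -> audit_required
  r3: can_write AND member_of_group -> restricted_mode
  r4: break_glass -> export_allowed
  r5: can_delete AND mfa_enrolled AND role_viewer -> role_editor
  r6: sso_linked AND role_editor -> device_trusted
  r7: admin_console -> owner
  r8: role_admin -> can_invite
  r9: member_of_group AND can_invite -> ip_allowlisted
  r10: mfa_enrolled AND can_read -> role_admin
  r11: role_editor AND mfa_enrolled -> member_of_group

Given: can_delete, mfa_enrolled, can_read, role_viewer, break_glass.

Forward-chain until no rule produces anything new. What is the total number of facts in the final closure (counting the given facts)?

13

[1] r4 [break_glass -> export_allowed]; r5 [can_delete AND mfa_enrolled AND role_viewer -> role_editor]; r10 [mfa_enrolled AND can_read -> role_admin]. ⇒ new: export_allowed, role_editor, role_admin.
[2] r1 [role_admin -> can_publish]; r8 [role_admin -> can_invite]; r11 [role_editor AND mfa_enrolled -> member_of_group]. ⇒ new: can_publish, can_invite, member_of_group.
[3] r2 [mfa_enrolled AND can_publish -> audit_required]; r9 [member_of_group AND can_invite -> ip_allowlisted]. ⇒ new: audit_required, ip_allowlisted.
Closure: {audit_required, break_glass, can_delete, can_invite, can_publish, can_read, export_allowed, ip_allowlisted, member_of_group, mfa_enrolled, role_admin, role_editor, role_viewer} — 13 facts.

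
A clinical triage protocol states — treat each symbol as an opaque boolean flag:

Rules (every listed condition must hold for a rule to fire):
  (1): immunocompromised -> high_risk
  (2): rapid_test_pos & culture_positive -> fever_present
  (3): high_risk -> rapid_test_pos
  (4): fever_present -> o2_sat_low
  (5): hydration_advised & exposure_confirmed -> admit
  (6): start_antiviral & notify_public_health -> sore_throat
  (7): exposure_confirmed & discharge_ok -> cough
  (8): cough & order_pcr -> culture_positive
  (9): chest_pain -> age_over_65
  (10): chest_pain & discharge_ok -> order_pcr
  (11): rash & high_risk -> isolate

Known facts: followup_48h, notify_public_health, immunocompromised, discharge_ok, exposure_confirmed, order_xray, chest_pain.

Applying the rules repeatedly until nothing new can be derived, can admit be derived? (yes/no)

Round 1 fires (1), (7), (9), (10), giving high_risk, cough, age_over_65, order_pcr.
Round 2 fires (3), (8), giving rapid_test_pos, culture_positive.
Round 3 fires (2), giving fever_present.
Round 4 fires (4), giving o2_sat_low.
Fixed point reached. admit is concluded only by (5); (5) needs hydration_advised (never derived).

no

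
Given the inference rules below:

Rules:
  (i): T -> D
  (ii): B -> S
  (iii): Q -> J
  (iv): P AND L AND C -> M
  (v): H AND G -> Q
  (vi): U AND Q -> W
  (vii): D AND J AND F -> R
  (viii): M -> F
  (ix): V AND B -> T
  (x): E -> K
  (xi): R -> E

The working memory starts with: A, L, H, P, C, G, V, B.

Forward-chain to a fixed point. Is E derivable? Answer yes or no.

yes

Round 1: (ii) [B -> S]; (iv) [P AND L AND C -> M]; (v) [H AND G -> Q]; (ix) [V AND B -> T]. New: S, M, Q, T.
Round 2: (i) [T -> D]; (iii) [Q -> J]; (viii) [M -> F]. New: D, J, F.
Round 3: (vii) [D AND J AND F -> R]. New: R.
Round 4: (xi) [R -> E]. New: E.
Round 5: (x) [E -> K]. New: K.
E appears in round 4, so it is derivable.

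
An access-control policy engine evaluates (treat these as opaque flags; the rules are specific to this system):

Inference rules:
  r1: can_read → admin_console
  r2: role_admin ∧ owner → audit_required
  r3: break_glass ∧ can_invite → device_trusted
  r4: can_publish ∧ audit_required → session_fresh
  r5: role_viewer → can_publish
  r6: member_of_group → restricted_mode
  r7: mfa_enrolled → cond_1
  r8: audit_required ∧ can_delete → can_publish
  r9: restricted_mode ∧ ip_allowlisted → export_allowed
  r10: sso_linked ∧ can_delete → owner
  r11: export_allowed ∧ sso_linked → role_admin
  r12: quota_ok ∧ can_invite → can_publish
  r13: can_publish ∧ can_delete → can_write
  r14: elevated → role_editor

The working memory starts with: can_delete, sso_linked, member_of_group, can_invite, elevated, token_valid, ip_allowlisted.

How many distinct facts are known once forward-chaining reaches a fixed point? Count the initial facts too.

16

Round 1 — r6, r10, r14, derive restricted_mode, owner, role_editor.
Round 2 — r9, derive export_allowed.
Round 3 — r11, derive role_admin.
Round 4 — r2, derive audit_required.
Round 5 — r8, derive can_publish.
Round 6 — r4, r13, derive session_fresh, can_write.
Closure: {audit_required, can_delete, can_invite, can_publish, can_write, elevated, export_allowed, ip_allowlisted, member_of_group, owner, restricted_mode, role_admin, role_editor, session_fresh, sso_linked, token_valid} — 16 facts.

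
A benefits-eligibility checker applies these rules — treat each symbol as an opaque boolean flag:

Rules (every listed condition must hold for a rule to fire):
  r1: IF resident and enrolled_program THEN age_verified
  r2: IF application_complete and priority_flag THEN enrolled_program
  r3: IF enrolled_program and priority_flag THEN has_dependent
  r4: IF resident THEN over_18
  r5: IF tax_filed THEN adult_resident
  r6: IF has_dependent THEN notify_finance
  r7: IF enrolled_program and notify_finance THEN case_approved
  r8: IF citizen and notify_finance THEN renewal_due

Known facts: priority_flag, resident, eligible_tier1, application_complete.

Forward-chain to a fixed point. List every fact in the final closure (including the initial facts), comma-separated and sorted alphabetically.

Round 1 — r2, r4, derive enrolled_program, over_18.
Round 2 — r1, r3, derive age_verified, has_dependent.
Round 3 — r6, derive notify_finance.
Round 4 — r7, derive case_approved.

age_verified, application_complete, case_approved, eligible_tier1, enrolled_program, has_dependent, notify_finance, over_18, priority_flag, resident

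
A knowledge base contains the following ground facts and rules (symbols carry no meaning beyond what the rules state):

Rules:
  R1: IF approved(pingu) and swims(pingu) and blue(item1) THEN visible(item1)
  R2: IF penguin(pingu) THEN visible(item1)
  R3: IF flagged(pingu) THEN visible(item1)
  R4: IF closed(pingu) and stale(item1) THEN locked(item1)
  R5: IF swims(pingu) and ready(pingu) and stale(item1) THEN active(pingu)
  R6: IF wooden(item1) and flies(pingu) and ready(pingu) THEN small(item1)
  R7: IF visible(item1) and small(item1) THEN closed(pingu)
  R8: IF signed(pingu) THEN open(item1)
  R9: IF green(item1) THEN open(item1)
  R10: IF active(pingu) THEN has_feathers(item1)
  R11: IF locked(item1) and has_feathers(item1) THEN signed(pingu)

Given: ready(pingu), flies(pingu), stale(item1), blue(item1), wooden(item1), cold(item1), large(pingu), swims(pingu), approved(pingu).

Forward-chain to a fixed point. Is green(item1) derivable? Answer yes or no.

no

Round 1: R1 [IF approved(pingu) and swims(pingu) and blue(item1) THEN visible(item1)]; R5 [IF swims(pingu) and ready(pingu) and stale(item1) THEN active(pingu)]; R6 [IF wooden(item1) and flies(pingu) and ready(pingu) THEN small(item1)]. New: visible(item1), active(pingu), small(item1).
Round 2: R7 [IF visible(item1) and small(item1) THEN closed(pingu)]; R10 [IF active(pingu) THEN has_feathers(item1)]. New: closed(pingu), has_feathers(item1).
Round 3: R4 [IF closed(pingu) and stale(item1) THEN locked(item1)]. New: locked(item1).
Round 4: R11 [IF locked(item1) and has_feathers(item1) THEN signed(pingu)]. New: signed(pingu).
Round 5: R8 [IF signed(pingu) THEN open(item1)]. New: open(item1).
Fixed point reached. No rule has green(item1) as a consequent, and it is not given.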